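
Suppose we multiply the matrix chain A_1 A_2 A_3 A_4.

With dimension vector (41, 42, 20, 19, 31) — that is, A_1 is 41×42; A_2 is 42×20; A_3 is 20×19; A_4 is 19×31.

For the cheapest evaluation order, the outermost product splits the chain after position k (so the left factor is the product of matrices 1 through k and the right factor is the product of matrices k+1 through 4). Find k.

Adjacent pairs: A_1A_2 = 41·42·20 = 34440; A_2A_3 = 42·20·19 = 15960; A_3A_4 = 20·19·31 = 11780.
Length 3: A_1..A_3: k=1: 0+15960+41·42·19=48678; k=2: 34440+0+41·20·19=50020 → min 48678 | A_2..A_4: k=2: 0+11780+42·20·31=37820; k=3: 15960+0+42·19·31=40698 → min 37820.
Top-level splits: k=1: (A_1..A_1)·(A_2..A_4) → 0+37820+41·42·31 = 91202; k=2: (A_1..A_2)·(A_3..A_4) → 34440+11780+41·20·31 = 71640; k=3: (A_1..A_3)·(A_4..A_4) → 48678+0+41·19·31 = 72827.
Best split is after A_2, i.e. k = 2.

2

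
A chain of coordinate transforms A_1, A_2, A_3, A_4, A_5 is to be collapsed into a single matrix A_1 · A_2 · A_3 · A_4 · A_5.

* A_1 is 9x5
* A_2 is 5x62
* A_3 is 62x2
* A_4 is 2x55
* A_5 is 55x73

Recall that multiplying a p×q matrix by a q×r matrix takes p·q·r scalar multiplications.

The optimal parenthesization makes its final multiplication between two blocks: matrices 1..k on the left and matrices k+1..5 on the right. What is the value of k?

3

Adjacent pairs: A_1A_2 = 9·5·62 = 2790; A_2A_3 = 5·62·2 = 620; A_3A_4 = 62·2·55 = 6820; A_4A_5 = 2·55·73 = 8030.
Length 3: A_1..A_3: k=1: 0+620+9·5·2=710; k=2: 2790+0+9·62·2=3906 → min 710 | A_2..A_4: k=2: 0+6820+5·62·55=23870; k=3: 620+0+5·2·55=1170 → min 1170 | A_3..A_5: k=3: 0+8030+62·2·73=17082; k=4: 6820+0+62·55·73=255750 → min 17082.
Length 4: A_1..A_4: k=1: 0+1170+9·5·55=3645; k=2: 2790+6820+9·62·55=40300; k=3: 710+0+9·2·55=1700 → min 1700 | A_2..A_5: k=2: 0+17082+5·62·73=39712; k=3: 620+8030+5·2·73=9380; k=4: 1170+0+5·55·73=21245 → min 9380.
Top-level splits: k=1: (A_1..A_1)·(A_2..A_5) → 0+9380+9·5·73 = 12665; k=2: (A_1..A_2)·(A_3..A_5) → 2790+17082+9·62·73 = 60606; k=3: (A_1..A_3)·(A_4..A_5) → 710+8030+9·2·73 = 10054; k=4: (A_1..A_4)·(A_5..A_5) → 1700+0+9·55·73 = 37835.
Best split is after A_3, i.e. k = 3.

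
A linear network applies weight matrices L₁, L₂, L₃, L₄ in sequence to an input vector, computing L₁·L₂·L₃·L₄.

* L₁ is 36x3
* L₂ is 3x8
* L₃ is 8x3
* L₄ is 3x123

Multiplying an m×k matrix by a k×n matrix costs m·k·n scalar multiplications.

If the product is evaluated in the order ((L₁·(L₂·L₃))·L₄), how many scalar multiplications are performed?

(L₂·L₃): 3×8 by 8×3 → 3×3, cost 3·8·3 = 72
(L₁·(L₂·L₃)): 36×3 by 3×3 → 36×3, cost 36·3·3 = 324; cumulative 396
((L₁·(L₂·L₃))·L₄): 36×3 by 3×123 → 36×123, cost 36·3·123 = 13284; cumulative 13680
Total: 13680 scalar multiplications.

13680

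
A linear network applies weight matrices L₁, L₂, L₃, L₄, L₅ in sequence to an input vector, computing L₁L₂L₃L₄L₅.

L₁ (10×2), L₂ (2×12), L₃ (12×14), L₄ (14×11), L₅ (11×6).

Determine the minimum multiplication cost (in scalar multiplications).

Adjacent pairs: L₁L₂ = 10·2·12 = 240; L₂L₃ = 2·12·14 = 336; L₃L₄ = 12·14·11 = 1848; L₄L₅ = 14·11·6 = 924.
Length 3: L₁..L₃: k=1: 0+336+10·2·14=616; k=2: 240+0+10·12·14=1920 → min 616 | L₂..L₄: k=2: 0+1848+2·12·11=2112; k=3: 336+0+2·14·11=644 → min 644 | L₃..L₅: k=3: 0+924+12·14·6=1932; k=4: 1848+0+12·11·6=2640 → min 1932.
Length 4: L₁..L₄: k=1: 0+644+10·2·11=864; k=2: 240+1848+10·12·11=3408; k=3: 616+0+10·14·11=2156 → min 864 | L₂..L₅: k=2: 0+1932+2·12·6=2076; k=3: 336+924+2·14·6=1428; k=4: 644+0+2·11·6=776 → min 776.
Length 5: L₁..L₅: k=1: 0+776+10·2·6=896; k=2: 240+1932+10·12·6=2892; k=3: 616+924+10·14·6=2380; k=4: 864+0+10·11·6=1524 → min 896.
Optimal order: (L₁(((L₂L₃)L₄)L₅)) with cost 896.

896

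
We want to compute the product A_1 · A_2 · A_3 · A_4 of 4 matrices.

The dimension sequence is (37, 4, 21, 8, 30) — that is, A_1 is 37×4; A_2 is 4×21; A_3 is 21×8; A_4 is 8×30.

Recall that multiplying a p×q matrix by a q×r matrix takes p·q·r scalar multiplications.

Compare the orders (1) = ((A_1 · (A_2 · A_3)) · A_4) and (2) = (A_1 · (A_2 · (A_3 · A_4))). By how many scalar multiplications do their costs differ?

Order (1) = ((A_1 · (A_2 · A_3)) · A_4): (A_2 · A_3): 4×21 by 21×8 → 4×8, cost 4·21·8 = 672; (A_1 · (A_2 · A_3)): 37×4 by 4×8 → 37×8, cost 37·4·8 = 1184; cumulative 1856; ((A_1 · (A_2 · A_3)) · A_4): 37×8 by 8×30 → 37×30, cost 37·8·30 = 8880; cumulative 10736. Total 10736.
Order (2) = (A_1 · (A_2 · (A_3 · A_4))): (A_3 · A_4): 21×8 by 8×30 → 21×30, cost 21·8·30 = 5040; (A_2 · (A_3 · A_4)): 4×21 by 21×30 → 4×30, cost 4·21·30 = 2520; cumulative 7560; (A_1 · (A_2 · (A_3 · A_4))): 37×4 by 4×30 → 37×30, cost 37·4·30 = 4440; cumulative 12000. Total 12000.
Difference: |10736 − 12000| = 1264.

1264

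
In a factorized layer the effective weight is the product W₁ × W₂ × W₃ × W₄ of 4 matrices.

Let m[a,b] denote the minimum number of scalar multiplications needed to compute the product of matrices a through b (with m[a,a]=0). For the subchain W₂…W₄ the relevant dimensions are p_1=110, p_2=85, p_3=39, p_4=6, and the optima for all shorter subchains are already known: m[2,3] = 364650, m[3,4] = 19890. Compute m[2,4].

m[2,4] = min over k∈[2,3] of m[2,k]+m[k+1,4]+p_{1}·p_k·p_{4}.
k=2: 0 + 19890 + 110·85·6 = 75990; k=3: 364650 + 0 + 110·39·6 = 390390.
Minimum: 75990 at k=2.

75990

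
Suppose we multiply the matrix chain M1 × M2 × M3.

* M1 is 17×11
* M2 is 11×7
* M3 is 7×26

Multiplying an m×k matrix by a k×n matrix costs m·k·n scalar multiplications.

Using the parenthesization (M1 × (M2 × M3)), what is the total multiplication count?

6864

(M2 × M3): 11×7 by 7×26 → 11×26, cost 11·7·26 = 2002
(M1 × (M2 × M3)): 17×11 by 11×26 → 17×26, cost 17·11·26 = 4862; cumulative 6864
Total: 6864 scalar multiplications.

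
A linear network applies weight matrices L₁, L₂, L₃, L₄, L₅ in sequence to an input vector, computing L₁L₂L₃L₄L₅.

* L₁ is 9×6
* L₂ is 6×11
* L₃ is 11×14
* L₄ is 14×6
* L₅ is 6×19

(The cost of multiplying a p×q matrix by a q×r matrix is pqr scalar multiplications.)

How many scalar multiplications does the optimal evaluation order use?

2670

Adjacent pairs: L₁L₂ = 9·6·11 = 594; L₂L₃ = 6·11·14 = 924; L₃L₄ = 11·14·6 = 924; L₄L₅ = 14·6·19 = 1596.
Length 3: L₁..L₃: k=1: 0+924+9·6·14=1680; k=2: 594+0+9·11·14=1980 → min 1680 | L₂..L₄: k=2: 0+924+6·11·6=1320; k=3: 924+0+6·14·6=1428 → min 1320 | L₃..L₅: k=3: 0+1596+11·14·19=4522; k=4: 924+0+11·6·19=2178 → min 2178.
Length 4: L₁..L₄: k=1: 0+1320+9·6·6=1644; k=2: 594+924+9·11·6=2112; k=3: 1680+0+9·14·6=2436 → min 1644 | L₂..L₅: k=2: 0+2178+6·11·19=3432; k=3: 924+1596+6·14·19=4116; k=4: 1320+0+6·6·19=2004 → min 2004.
Length 5: L₁..L₅: k=1: 0+2004+9·6·19=3030; k=2: 594+2178+9·11·19=4653; k=3: 1680+1596+9·14·19=5670; k=4: 1644+0+9·6·19=2670 → min 2670.
Optimal order: ((L₁(L₂(L₃L₄)))L₅) with cost 2670.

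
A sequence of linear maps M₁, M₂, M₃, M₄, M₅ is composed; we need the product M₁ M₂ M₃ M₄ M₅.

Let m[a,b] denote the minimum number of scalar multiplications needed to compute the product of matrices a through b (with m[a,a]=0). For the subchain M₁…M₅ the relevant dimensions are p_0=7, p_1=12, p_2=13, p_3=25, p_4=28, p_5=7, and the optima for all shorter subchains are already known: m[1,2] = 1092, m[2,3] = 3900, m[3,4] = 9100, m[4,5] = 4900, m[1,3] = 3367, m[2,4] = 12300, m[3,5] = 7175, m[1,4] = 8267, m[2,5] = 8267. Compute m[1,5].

m[1,5] = min over k∈[1,4] of m[1,k]+m[k+1,5]+p_{0}·p_k·p_{5}.
k=1: 0 + 8267 + 7·12·7 = 8855; k=2: 1092 + 7175 + 7·13·7 = 8904; k=3: 3367 + 4900 + 7·25·7 = 9492; k=4: 8267 + 0 + 7·28·7 = 9639.
Minimum: 8855 at k=1.

8855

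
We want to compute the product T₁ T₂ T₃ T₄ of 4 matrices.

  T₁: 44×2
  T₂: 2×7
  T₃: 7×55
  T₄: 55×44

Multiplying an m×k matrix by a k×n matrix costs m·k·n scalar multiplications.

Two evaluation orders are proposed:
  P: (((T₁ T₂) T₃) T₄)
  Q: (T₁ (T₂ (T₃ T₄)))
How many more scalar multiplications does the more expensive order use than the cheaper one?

Order P = (((T₁ T₂) T₃) T₄): (T₁ T₂): 44×2 by 2×7 → 44×7, cost 44·2·7 = 616; ((T₁ T₂) T₃): 44×7 by 7×55 → 44×55, cost 44·7·55 = 16940; cumulative 17556; (((T₁ T₂) T₃) T₄): 44×55 by 55×44 → 44×44, cost 44·55·44 = 106480; cumulative 124036. Total 124036.
Order Q = (T₁ (T₂ (T₃ T₄))): (T₃ T₄): 7×55 by 55×44 → 7×44, cost 7·55·44 = 16940; (T₂ (T₃ T₄)): 2×7 by 7×44 → 2×44, cost 2·7·44 = 616; cumulative 17556; (T₁ (T₂ (T₃ T₄))): 44×2 by 2×44 → 44×44, cost 44·2·44 = 3872; cumulative 21428. Total 21428.
Difference: |124036 − 21428| = 102608.

102608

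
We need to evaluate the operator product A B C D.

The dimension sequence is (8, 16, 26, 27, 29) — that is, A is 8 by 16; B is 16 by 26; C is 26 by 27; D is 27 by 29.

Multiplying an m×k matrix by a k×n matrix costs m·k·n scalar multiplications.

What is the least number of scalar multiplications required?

Adjacent pairs: AB = 8·16·26 = 3328; BC = 16·26·27 = 11232; CD = 26·27·29 = 20358.
Length 3: A..C: k=1: 0+11232+8·16·27=14688; k=2: 3328+0+8·26·27=8944 → min 8944 | B..D: k=2: 0+20358+16·26·29=32422; k=3: 11232+0+16·27·29=23760 → min 23760.
Length 4: A..D: k=1: 0+23760+8·16·29=27472; k=2: 3328+20358+8·26·29=29718; k=3: 8944+0+8·27·29=15208 → min 15208.
Optimal order: (((A B) C) D) with cost 15208.

15208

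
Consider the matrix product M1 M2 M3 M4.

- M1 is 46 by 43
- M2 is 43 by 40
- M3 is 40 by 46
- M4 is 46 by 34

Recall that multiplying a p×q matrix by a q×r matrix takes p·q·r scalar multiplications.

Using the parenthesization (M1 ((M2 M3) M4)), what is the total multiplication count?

213624

(M2 M3): 43×40 by 40×46 → 43×46, cost 43·40·46 = 79120
((M2 M3) M4): 43×46 by 46×34 → 43×34, cost 43·46·34 = 67252; cumulative 146372
(M1 ((M2 M3) M4)): 46×43 by 43×34 → 46×34, cost 46·43·34 = 67252; cumulative 213624
Total: 213624 scalar multiplications.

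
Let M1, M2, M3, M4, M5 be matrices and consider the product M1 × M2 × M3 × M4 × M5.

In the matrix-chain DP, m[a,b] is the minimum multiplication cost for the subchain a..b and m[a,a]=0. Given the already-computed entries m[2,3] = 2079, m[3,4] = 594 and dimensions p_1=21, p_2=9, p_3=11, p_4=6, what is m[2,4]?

1728

m[2,4] = min over k∈[2,3] of m[2,k]+m[k+1,4]+p_{1}·p_k·p_{4}.
k=2: 0 + 594 + 21·9·6 = 1728; k=3: 2079 + 0 + 21·11·6 = 3465.
Minimum: 1728 at k=2.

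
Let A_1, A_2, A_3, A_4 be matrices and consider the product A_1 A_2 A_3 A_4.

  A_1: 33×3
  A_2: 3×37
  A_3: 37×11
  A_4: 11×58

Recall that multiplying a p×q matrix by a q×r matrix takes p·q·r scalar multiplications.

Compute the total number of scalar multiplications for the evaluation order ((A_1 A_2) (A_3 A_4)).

98087

(A_1 A_2): 33×3 by 3×37 → 33×37, cost 33·3·37 = 3663
(A_3 A_4): 37×11 by 11×58 → 37×58, cost 37·11·58 = 23606
((A_1 A_2) (A_3 A_4)): 33×37 by 37×58 → 33×58, cost 33·37·58 = 70818; cumulative 98087
Total: 98087 scalar multiplications.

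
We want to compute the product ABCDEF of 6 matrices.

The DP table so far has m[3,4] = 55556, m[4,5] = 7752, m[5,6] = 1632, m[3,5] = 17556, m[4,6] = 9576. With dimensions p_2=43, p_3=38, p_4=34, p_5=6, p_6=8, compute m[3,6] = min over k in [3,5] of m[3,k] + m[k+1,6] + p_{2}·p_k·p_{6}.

m[3,6] = min over k∈[3,5] of m[3,k]+m[k+1,6]+p_{2}·p_k·p_{6}.
k=3: 0 + 9576 + 43·38·8 = 22648; k=4: 55556 + 1632 + 43·34·8 = 68884; k=5: 17556 + 0 + 43·6·8 = 19620.
Minimum: 19620 at k=5.

19620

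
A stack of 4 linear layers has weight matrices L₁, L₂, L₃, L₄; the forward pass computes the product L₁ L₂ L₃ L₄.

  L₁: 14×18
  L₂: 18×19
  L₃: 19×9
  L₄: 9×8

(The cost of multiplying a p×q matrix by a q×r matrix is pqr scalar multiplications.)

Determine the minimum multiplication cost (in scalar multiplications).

6120

Adjacent pairs: L₁L₂ = 14·18·19 = 4788; L₂L₃ = 18·19·9 = 3078; L₃L₄ = 19·9·8 = 1368.
Length 3: L₁..L₃: k=1: 0+3078+14·18·9=5346; k=2: 4788+0+14·19·9=7182 → min 5346 | L₂..L₄: k=2: 0+1368+18·19·8=4104; k=3: 3078+0+18·9·8=4374 → min 4104.
Length 4: L₁..L₄: k=1: 0+4104+14·18·8=6120; k=2: 4788+1368+14·19·8=8284; k=3: 5346+0+14·9·8=6354 → min 6120.
Optimal order: (L₁ (L₂ (L₃ L₄))) with cost 6120.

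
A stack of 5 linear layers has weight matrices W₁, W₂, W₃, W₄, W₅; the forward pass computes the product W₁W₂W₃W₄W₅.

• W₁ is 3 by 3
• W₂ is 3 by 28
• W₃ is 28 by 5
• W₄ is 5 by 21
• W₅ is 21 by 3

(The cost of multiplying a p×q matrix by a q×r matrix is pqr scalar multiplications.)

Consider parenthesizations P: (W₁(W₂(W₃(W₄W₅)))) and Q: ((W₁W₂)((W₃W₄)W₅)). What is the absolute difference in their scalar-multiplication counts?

4194

Order P = (W₁(W₂(W₃(W₄W₅)))): (W₄W₅): 5×21 by 21×3 → 5×3, cost 5·21·3 = 315; (W₃(W₄W₅)): 28×5 by 5×3 → 28×3, cost 28·5·3 = 420; cumulative 735; (W₂(W₃(W₄W₅))): 3×28 by 28×3 → 3×3, cost 3·28·3 = 252; cumulative 987; (W₁(W₂(W₃(W₄W₅)))): 3×3 by 3×3 → 3×3, cost 3·3·3 = 27; cumulative 1014. Total 1014.
Order Q = ((W₁W₂)((W₃W₄)W₅)): (W₁W₂): 3×3 by 3×28 → 3×28, cost 3·3·28 = 252; (W₃W₄): 28×5 by 5×21 → 28×21, cost 28·5·21 = 2940; ((W₃W₄)W₅): 28×21 by 21×3 → 28×3, cost 28·21·3 = 1764; cumulative 4704; ((W₁W₂)((W₃W₄)W₅)): 3×28 by 28×3 → 3×3, cost 3·28·3 = 252; cumulative 5208. Total 5208.
Difference: |1014 − 5208| = 4194.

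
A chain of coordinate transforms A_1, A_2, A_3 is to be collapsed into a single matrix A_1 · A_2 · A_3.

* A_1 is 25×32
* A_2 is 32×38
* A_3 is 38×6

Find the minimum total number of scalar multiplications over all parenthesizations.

Order (A_1 · (A_2 · A_3)): (A_2 · A_3): 32×38 by 38×6 → 32×6, cost 32·38·6 = 7296; (A_1 · (A_2 · A_3)): 25×32 by 32×6 → 25×6, cost 25·32·6 = 4800; cumulative 12096. Total 12096.
Order ((A_1 · A_2) · A_3): (A_1 · A_2): 25×32 by 32×38 → 25×38, cost 25·32·38 = 30400; ((A_1 · A_2) · A_3): 25×38 by 38×6 → 25×6, cost 25·38·6 = 5700; cumulative 36100. Total 36100.
Minimum: 12096.

12096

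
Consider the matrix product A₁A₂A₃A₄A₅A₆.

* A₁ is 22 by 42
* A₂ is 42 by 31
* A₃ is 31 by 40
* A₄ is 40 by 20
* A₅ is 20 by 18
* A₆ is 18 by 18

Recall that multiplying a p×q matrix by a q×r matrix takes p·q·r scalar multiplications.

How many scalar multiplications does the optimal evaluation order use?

81484

Adjacent pairs: A₁A₂ = 22·42·31 = 28644; A₂A₃ = 42·31·40 = 52080; A₃A₄ = 31·40·20 = 24800; A₄A₅ = 40·20·18 = 14400; A₅A₆ = 20·18·18 = 6480.
Length 3: A₁..A₃: k=1: 0+52080+22·42·40=89040; k=2: 28644+0+22·31·40=55924 → min 55924 | A₂..A₄: k=2: 0+24800+42·31·20=50840; k=3: 52080+0+42·40·20=85680 → min 50840 | A₃..A₅: k=3: 0+14400+31·40·18=36720; k=4: 24800+0+31·20·18=35960 → min 35960 | A₄..A₆: k=4: 0+6480+40·20·18=20880; k=5: 14400+0+40·18·18=27360 → min 20880.
Length 4: A₁..A₄: k=1: 0+50840+22·42·20=69320; k=2: 28644+24800+22·31·20=67084; k=3: 55924+0+22·40·20=73524 → min 67084 | A₂..A₅: k=2: 0+35960+42·31·18=59396; k=3: 52080+14400+42·40·18=96720; k=4: 50840+0+42·20·18=65960 → min 59396 | A₃..A₆: k=3: 0+20880+31·40·18=43200; k=4: 24800+6480+31·20·18=42440; k=5: 35960+0+31·18·18=46004 → min 42440.
Length 5: A₁..A₅: k=1: 0+59396+22·42·18=76028; k=2: 28644+35960+22·31·18=76880; k=3: 55924+14400+22·40·18=86164; k=4: 67084+0+22·20·18=75004 → min 75004 | A₂..A₆: k=2: 0+42440+42·31·18=65876; k=3: 52080+20880+42·40·18=103200; k=4: 50840+6480+42·20·18=72440; k=5: 59396+0+42·18·18=73004 → min 65876.
Length 6: A₁..A₆: k=1: 0+65876+22·42·18=82508; k=2: 28644+42440+22·31·18=83360; k=3: 55924+20880+22·40·18=92644; k=4: 67084+6480+22·20·18=81484; k=5: 75004+0+22·18·18=82132 → min 81484.
Optimal order: (((A₁A₂)(A₃A₄))(A₅A₆)) with cost 81484.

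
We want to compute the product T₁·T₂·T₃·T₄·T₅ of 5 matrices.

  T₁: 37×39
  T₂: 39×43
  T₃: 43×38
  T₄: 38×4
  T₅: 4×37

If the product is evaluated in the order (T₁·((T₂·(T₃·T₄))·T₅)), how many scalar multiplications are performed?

72407

(T₃·T₄): 43×38 by 38×4 → 43×4, cost 43·38·4 = 6536
(T₂·(T₃·T₄)): 39×43 by 43×4 → 39×4, cost 39·43·4 = 6708; cumulative 13244
((T₂·(T₃·T₄))·T₅): 39×4 by 4×37 → 39×37, cost 39·4·37 = 5772; cumulative 19016
(T₁·((T₂·(T₃·T₄))·T₅)): 37×39 by 39×37 → 37×37, cost 37·39·37 = 53391; cumulative 72407
Total: 72407 scalar multiplications.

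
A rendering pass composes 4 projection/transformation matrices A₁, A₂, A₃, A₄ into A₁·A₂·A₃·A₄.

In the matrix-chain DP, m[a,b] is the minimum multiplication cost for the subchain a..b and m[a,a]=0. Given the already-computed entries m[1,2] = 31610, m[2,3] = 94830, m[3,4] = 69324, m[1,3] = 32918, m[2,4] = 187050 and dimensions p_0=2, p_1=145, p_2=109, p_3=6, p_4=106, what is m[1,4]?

m[1,4] = min over k∈[1,3] of m[1,k]+m[k+1,4]+p_{0}·p_k·p_{4}.
k=1: 0 + 187050 + 2·145·106 = 217790; k=2: 31610 + 69324 + 2·109·106 = 124042; k=3: 32918 + 0 + 2·6·106 = 34190.
Minimum: 34190 at k=3.

34190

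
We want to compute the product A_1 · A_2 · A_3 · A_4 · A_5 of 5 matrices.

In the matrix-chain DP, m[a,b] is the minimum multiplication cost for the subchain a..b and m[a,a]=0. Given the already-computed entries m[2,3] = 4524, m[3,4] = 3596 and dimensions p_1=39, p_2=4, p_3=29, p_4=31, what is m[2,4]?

m[2,4] = min over k∈[2,3] of m[2,k]+m[k+1,4]+p_{1}·p_k·p_{4}.
k=2: 0 + 3596 + 39·4·31 = 8432; k=3: 4524 + 0 + 39·29·31 = 39585.
Minimum: 8432 at k=2.

8432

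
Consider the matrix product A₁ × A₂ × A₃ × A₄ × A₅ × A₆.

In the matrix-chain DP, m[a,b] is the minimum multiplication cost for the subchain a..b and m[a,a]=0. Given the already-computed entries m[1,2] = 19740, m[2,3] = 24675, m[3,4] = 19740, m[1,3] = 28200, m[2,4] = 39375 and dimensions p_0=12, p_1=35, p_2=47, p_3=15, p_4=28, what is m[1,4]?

33240

m[1,4] = min over k∈[1,3] of m[1,k]+m[k+1,4]+p_{0}·p_k·p_{4}.
k=1: 0 + 39375 + 12·35·28 = 51135; k=2: 19740 + 19740 + 12·47·28 = 55272; k=3: 28200 + 0 + 12·15·28 = 33240.
Minimum: 33240 at k=3.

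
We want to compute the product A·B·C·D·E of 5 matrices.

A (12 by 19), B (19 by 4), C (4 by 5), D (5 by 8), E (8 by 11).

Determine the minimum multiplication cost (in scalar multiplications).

1952

Adjacent pairs: AB = 12·19·4 = 912; BC = 19·4·5 = 380; CD = 4·5·8 = 160; DE = 5·8·11 = 440.
Length 3: A..C: k=1: 0+380+12·19·5=1520; k=2: 912+0+12·4·5=1152 → min 1152 | B..D: k=2: 0+160+19·4·8=768; k=3: 380+0+19·5·8=1140 → min 768 | C..E: k=3: 0+440+4·5·11=660; k=4: 160+0+4·8·11=512 → min 512.
Length 4: A..D: k=1: 0+768+12·19·8=2592; k=2: 912+160+12·4·8=1456; k=3: 1152+0+12·5·8=1632 → min 1456 | B..E: k=2: 0+512+19·4·11=1348; k=3: 380+440+19·5·11=1865; k=4: 768+0+19·8·11=2440 → min 1348.
Length 5: A..E: k=1: 0+1348+12·19·11=3856; k=2: 912+512+12·4·11=1952; k=3: 1152+440+12·5·11=2252; k=4: 1456+0+12·8·11=2512 → min 1952.
Optimal order: ((A·B)·((C·D)·E)) with cost 1952.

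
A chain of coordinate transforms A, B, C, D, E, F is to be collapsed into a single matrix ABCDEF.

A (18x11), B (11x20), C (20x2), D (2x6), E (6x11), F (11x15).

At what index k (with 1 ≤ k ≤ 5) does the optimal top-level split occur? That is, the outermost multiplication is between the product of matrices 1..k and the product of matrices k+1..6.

3

Adjacent pairs: AB = 18·11·20 = 3960; BC = 11·20·2 = 440; CD = 20·2·6 = 240; DE = 2·6·11 = 132; EF = 6·11·15 = 990.
Length 3: A..C: k=1: 0+440+18·11·2=836; k=2: 3960+0+18·20·2=4680 → min 836 | B..D: k=2: 0+240+11·20·6=1560; k=3: 440+0+11·2·6=572 → min 572 | C..E: k=3: 0+132+20·2·11=572; k=4: 240+0+20·6·11=1560 → min 572 | D..F: k=4: 0+990+2·6·15=1170; k=5: 132+0+2·11·15=462 → min 462.
Length 4: A..D: k=1: 0+572+18·11·6=1760; k=2: 3960+240+18·20·6=6360; k=3: 836+0+18·2·6=1052 → min 1052 | B..E: k=2: 0+572+11·20·11=2992; k=3: 440+132+11·2·11=814; k=4: 572+0+11·6·11=1298 → min 814 | C..F: k=3: 0+462+20·2·15=1062; k=4: 240+990+20·6·15=3030; k=5: 572+0+20·11·15=3872 → min 1062.
Length 5: A..E: k=1: 0+814+18·11·11=2992; k=2: 3960+572+18·20·11=8492; k=3: 836+132+18·2·11=1364; k=4: 1052+0+18·6·11=2240 → min 1364 | B..F: k=2: 0+1062+11·20·15=4362; k=3: 440+462+11·2·15=1232; k=4: 572+990+11·6·15=2552; k=5: 814+0+11·11·15=2629 → min 1232.
Top-level splits: k=1: (A..A)·(B..F) → 0+1232+18·11·15 = 4202; k=2: (A..B)·(C..F) → 3960+1062+18·20·15 = 10422; k=3: (A..C)·(D..F) → 836+462+18·2·15 = 1838; k=4: (A..D)·(E..F) → 1052+990+18·6·15 = 3662; k=5: (A..E)·(F..F) → 1364+0+18·11·15 = 4334.
Best split is after C, i.e. k = 3.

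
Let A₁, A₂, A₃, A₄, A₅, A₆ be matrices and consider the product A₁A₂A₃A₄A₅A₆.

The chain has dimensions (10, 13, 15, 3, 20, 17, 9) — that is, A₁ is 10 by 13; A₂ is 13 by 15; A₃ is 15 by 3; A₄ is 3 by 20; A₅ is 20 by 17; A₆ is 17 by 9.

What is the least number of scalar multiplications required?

Adjacent pairs: A₁A₂ = 10·13·15 = 1950; A₂A₃ = 13·15·3 = 585; A₃A₄ = 15·3·20 = 900; A₄A₅ = 3·20·17 = 1020; A₅A₆ = 20·17·9 = 3060.
Length 3: A₁..A₃: k=1: 0+585+10·13·3=975; k=2: 1950+0+10·15·3=2400 → min 975 | A₂..A₄: k=2: 0+900+13·15·20=4800; k=3: 585+0+13·3·20=1365 → min 1365 | A₃..A₅: k=3: 0+1020+15·3·17=1785; k=4: 900+0+15·20·17=6000 → min 1785 | A₄..A₆: k=4: 0+3060+3·20·9=3600; k=5: 1020+0+3·17·9=1479 → min 1479.
Length 4: A₁..A₄: k=1: 0+1365+10·13·20=3965; k=2: 1950+900+10·15·20=5850; k=3: 975+0+10·3·20=1575 → min 1575 | A₂..A₅: k=2: 0+1785+13·15·17=5100; k=3: 585+1020+13·3·17=2268; k=4: 1365+0+13·20·17=5785 → min 2268 | A₃..A₆: k=3: 0+1479+15·3·9=1884; k=4: 900+3060+15·20·9=6660; k=5: 1785+0+15·17·9=4080 → min 1884.
Length 5: A₁..A₅: k=1: 0+2268+10·13·17=4478; k=2: 1950+1785+10·15·17=6285; k=3: 975+1020+10·3·17=2505; k=4: 1575+0+10·20·17=4975 → min 2505 | A₂..A₆: k=2: 0+1884+13·15·9=3639; k=3: 585+1479+13·3·9=2415; k=4: 1365+3060+13·20·9=6765; k=5: 2268+0+13·17·9=4257 → min 2415.
Length 6: A₁..A₆: k=1: 0+2415+10·13·9=3585; k=2: 1950+1884+10·15·9=5184; k=3: 975+1479+10·3·9=2724; k=4: 1575+3060+10·20·9=6435; k=5: 2505+0+10·17·9=4035 → min 2724.
Optimal order: ((A₁(A₂A₃))((A₄A₅)A₆)) with cost 2724.

2724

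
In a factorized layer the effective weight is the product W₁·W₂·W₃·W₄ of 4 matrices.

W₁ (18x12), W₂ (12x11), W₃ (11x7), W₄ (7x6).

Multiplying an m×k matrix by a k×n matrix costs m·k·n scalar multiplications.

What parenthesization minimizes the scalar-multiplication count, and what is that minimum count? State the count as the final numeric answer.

Adjacent pairs: W₁W₂ = 18·12·11 = 2376; W₂W₃ = 12·11·7 = 924; W₃W₄ = 11·7·6 = 462.
Length 3: W₁..W₃: k=1: 0+924+18·12·7=2436; k=2: 2376+0+18·11·7=3762 → min 2436 | W₂..W₄: k=2: 0+462+12·11·6=1254; k=3: 924+0+12·7·6=1428 → min 1254.
Length 4: W₁..W₄: k=1: 0+1254+18·12·6=2550; k=2: 2376+462+18·11·6=4026; k=3: 2436+0+18·7·6=3192 → min 2550.
Optimal parenthesization: (W₁·(W₂·(W₃·W₄))) with cost 2550.

2550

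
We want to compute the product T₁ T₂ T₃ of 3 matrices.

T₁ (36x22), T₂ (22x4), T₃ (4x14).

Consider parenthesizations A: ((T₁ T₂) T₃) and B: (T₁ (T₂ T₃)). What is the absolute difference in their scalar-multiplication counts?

7136

Order A = ((T₁ T₂) T₃): (T₁ T₂): 36×22 by 22×4 → 36×4, cost 36·22·4 = 3168; ((T₁ T₂) T₃): 36×4 by 4×14 → 36×14, cost 36·4·14 = 2016; cumulative 5184. Total 5184.
Order B = (T₁ (T₂ T₃)): (T₂ T₃): 22×4 by 4×14 → 22×14, cost 22·4·14 = 1232; (T₁ (T₂ T₃)): 36×22 by 22×14 → 36×14, cost 36·22·14 = 11088; cumulative 12320. Total 12320.
Difference: |5184 − 12320| = 7136.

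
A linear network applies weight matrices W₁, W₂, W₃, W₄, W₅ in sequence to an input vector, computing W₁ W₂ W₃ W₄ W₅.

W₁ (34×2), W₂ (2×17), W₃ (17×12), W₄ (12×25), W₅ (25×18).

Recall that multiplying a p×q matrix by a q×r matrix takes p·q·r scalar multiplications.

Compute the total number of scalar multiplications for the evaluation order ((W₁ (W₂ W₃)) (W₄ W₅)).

13968

(W₂ W₃): 2×17 by 17×12 → 2×12, cost 2·17·12 = 408
(W₁ (W₂ W₃)): 34×2 by 2×12 → 34×12, cost 34·2·12 = 816; cumulative 1224
(W₄ W₅): 12×25 by 25×18 → 12×18, cost 12·25·18 = 5400
((W₁ (W₂ W₃)) (W₄ W₅)): 34×12 by 12×18 → 34×18, cost 34·12·18 = 7344; cumulative 13968
Total: 13968 scalar multiplications.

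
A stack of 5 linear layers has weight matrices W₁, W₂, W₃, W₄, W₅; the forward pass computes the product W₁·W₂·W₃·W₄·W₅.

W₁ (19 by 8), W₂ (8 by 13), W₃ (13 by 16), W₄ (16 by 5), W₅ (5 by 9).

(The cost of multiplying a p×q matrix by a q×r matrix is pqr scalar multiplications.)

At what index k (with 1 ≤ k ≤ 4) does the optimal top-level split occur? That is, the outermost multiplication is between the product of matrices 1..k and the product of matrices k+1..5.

4

Adjacent pairs: W₁W₂ = 19·8·13 = 1976; W₂W₃ = 8·13·16 = 1664; W₃W₄ = 13·16·5 = 1040; W₄W₅ = 16·5·9 = 720.
Length 3: W₁..W₃: k=1: 0+1664+19·8·16=4096; k=2: 1976+0+19·13·16=5928 → min 4096 | W₂..W₄: k=2: 0+1040+8·13·5=1560; k=3: 1664+0+8·16·5=2304 → min 1560 | W₃..W₅: k=3: 0+720+13·16·9=2592; k=4: 1040+0+13·5·9=1625 → min 1625.
Length 4: W₁..W₄: k=1: 0+1560+19·8·5=2320; k=2: 1976+1040+19·13·5=4251; k=3: 4096+0+19·16·5=5616 → min 2320 | W₂..W₅: k=2: 0+1625+8·13·9=2561; k=3: 1664+720+8·16·9=3536; k=4: 1560+0+8·5·9=1920 → min 1920.
Top-level splits: k=1: (W₁..W₁)·(W₂..W₅) → 0+1920+19·8·9 = 3288; k=2: (W₁..W₂)·(W₃..W₅) → 1976+1625+19·13·9 = 5824; k=3: (W₁..W₃)·(W₄..W₅) → 4096+720+19·16·9 = 7552; k=4: (W₁..W₄)·(W₅..W₅) → 2320+0+19·5·9 = 3175.
Best split is after W₄, i.e. k = 4.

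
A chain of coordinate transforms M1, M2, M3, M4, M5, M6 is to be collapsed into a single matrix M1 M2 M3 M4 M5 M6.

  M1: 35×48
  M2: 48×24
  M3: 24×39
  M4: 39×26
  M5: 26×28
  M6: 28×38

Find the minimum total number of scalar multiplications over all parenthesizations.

139584

Adjacent pairs: M1M2 = 35·48·24 = 40320; M2M3 = 48·24·39 = 44928; M3M4 = 24·39·26 = 24336; M4M5 = 39·26·28 = 28392; M5M6 = 26·28·38 = 27664.
Length 3: M1..M3: k=1: 0+44928+35·48·39=110448; k=2: 40320+0+35·24·39=73080 → min 73080 | M2..M4: k=2: 0+24336+48·24·26=54288; k=3: 44928+0+48·39·26=93600 → min 54288 | M3..M5: k=3: 0+28392+24·39·28=54600; k=4: 24336+0+24·26·28=41808 → min 41808 | M4..M6: k=4: 0+27664+39·26·38=66196; k=5: 28392+0+39·28·38=69888 → min 66196.
Length 4: M1..M4: k=1: 0+54288+35·48·26=97968; k=2: 40320+24336+35·24·26=86496; k=3: 73080+0+35·39·26=108570 → min 86496 | M2..M5: k=2: 0+41808+48·24·28=74064; k=3: 44928+28392+48·39·28=125736; k=4: 54288+0+48·26·28=89232 → min 74064 | M3..M6: k=3: 0+66196+24·39·38=101764; k=4: 24336+27664+24·26·38=75712; k=5: 41808+0+24·28·38=67344 → min 67344.
Length 5: M1..M5: k=1: 0+74064+35·48·28=121104; k=2: 40320+41808+35·24·28=105648; k=3: 73080+28392+35·39·28=139692; k=4: 86496+0+35·26·28=111976 → min 105648 | M2..M6: k=2: 0+67344+48·24·38=111120; k=3: 44928+66196+48·39·38=182260; k=4: 54288+27664+48·26·38=129376; k=5: 74064+0+48·28·38=125136 → min 111120.
Length 6: M1..M6: k=1: 0+111120+35·48·38=174960; k=2: 40320+67344+35·24·38=139584; k=3: 73080+66196+35·39·38=191146; k=4: 86496+27664+35·26·38=148740; k=5: 105648+0+35·28·38=142888 → min 139584.
Optimal order: ((M1 M2) (((M3 M4) M5) M6)) with cost 139584.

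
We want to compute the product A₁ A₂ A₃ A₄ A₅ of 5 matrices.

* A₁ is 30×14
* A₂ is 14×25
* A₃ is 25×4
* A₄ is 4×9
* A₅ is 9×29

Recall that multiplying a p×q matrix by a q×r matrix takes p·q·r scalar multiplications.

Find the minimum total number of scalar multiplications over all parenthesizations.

Adjacent pairs: A₁A₂ = 30·14·25 = 10500; A₂A₃ = 14·25·4 = 1400; A₃A₄ = 25·4·9 = 900; A₄A₅ = 4·9·29 = 1044.
Length 3: A₁..A₃: k=1: 0+1400+30·14·4=3080; k=2: 10500+0+30·25·4=13500 → min 3080 | A₂..A₄: k=2: 0+900+14·25·9=4050; k=3: 1400+0+14·4·9=1904 → min 1904 | A₃..A₅: k=3: 0+1044+25·4·29=3944; k=4: 900+0+25·9·29=7425 → min 3944.
Length 4: A₁..A₄: k=1: 0+1904+30·14·9=5684; k=2: 10500+900+30·25·9=18150; k=3: 3080+0+30·4·9=4160 → min 4160 | A₂..A₅: k=2: 0+3944+14·25·29=14094; k=3: 1400+1044+14·4·29=4068; k=4: 1904+0+14·9·29=5558 → min 4068.
Length 5: A₁..A₅: k=1: 0+4068+30·14·29=16248; k=2: 10500+3944+30·25·29=36194; k=3: 3080+1044+30·4·29=7604; k=4: 4160+0+30·9·29=11990 → min 7604.
Optimal order: ((A₁ (A₂ A₃)) (A₄ A₅)) with cost 7604.

7604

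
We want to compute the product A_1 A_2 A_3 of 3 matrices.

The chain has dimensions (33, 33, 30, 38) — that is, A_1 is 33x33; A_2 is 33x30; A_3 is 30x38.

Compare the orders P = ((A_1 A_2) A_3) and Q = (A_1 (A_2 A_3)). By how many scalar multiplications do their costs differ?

Order P = ((A_1 A_2) A_3): (A_1 A_2): 33×33 by 33×30 → 33×30, cost 33·33·30 = 32670; ((A_1 A_2) A_3): 33×30 by 30×38 → 33×38, cost 33·30·38 = 37620; cumulative 70290. Total 70290.
Order Q = (A_1 (A_2 A_3)): (A_2 A_3): 33×30 by 30×38 → 33×38, cost 33·30·38 = 37620; (A_1 (A_2 A_3)): 33×33 by 33×38 → 33×38, cost 33·33·38 = 41382; cumulative 79002. Total 79002.
Difference: |70290 − 79002| = 8712.

8712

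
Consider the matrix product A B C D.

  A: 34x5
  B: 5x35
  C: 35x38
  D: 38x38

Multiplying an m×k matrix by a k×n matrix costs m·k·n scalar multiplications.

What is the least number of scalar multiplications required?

Adjacent pairs: AB = 34·5·35 = 5950; BC = 5·35·38 = 6650; CD = 35·38·38 = 50540.
Length 3: A..C: k=1: 0+6650+34·5·38=13110; k=2: 5950+0+34·35·38=51170 → min 13110 | B..D: k=2: 0+50540+5·35·38=57190; k=3: 6650+0+5·38·38=13870 → min 13870.
Length 4: A..D: k=1: 0+13870+34·5·38=20330; k=2: 5950+50540+34·35·38=101710; k=3: 13110+0+34·38·38=62206 → min 20330.
Optimal order: (A ((B C) D)) with cost 20330.

20330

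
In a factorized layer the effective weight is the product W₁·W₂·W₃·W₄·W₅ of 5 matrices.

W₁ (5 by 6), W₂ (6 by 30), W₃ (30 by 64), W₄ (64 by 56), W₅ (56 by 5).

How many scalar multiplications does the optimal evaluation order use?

28570

Adjacent pairs: W₁W₂ = 5·6·30 = 900; W₂W₃ = 6·30·64 = 11520; W₃W₄ = 30·64·56 = 107520; W₄W₅ = 64·56·5 = 17920.
Length 3: W₁..W₃: k=1: 0+11520+5·6·64=13440; k=2: 900+0+5·30·64=10500 → min 10500 | W₂..W₄: k=2: 0+107520+6·30·56=117600; k=3: 11520+0+6·64·56=33024 → min 33024 | W₃..W₅: k=3: 0+17920+30·64·5=27520; k=4: 107520+0+30·56·5=115920 → min 27520.
Length 4: W₁..W₄: k=1: 0+33024+5·6·56=34704; k=2: 900+107520+5·30·56=116820; k=3: 10500+0+5·64·56=28420 → min 28420 | W₂..W₅: k=2: 0+27520+6·30·5=28420; k=3: 11520+17920+6·64·5=31360; k=4: 33024+0+6·56·5=34704 → min 28420.
Length 5: W₁..W₅: k=1: 0+28420+5·6·5=28570; k=2: 900+27520+5·30·5=29170; k=3: 10500+17920+5·64·5=30020; k=4: 28420+0+5·56·5=29820 → min 28570.
Optimal order: (W₁·(W₂·(W₃·(W₄·W₅)))) with cost 28570.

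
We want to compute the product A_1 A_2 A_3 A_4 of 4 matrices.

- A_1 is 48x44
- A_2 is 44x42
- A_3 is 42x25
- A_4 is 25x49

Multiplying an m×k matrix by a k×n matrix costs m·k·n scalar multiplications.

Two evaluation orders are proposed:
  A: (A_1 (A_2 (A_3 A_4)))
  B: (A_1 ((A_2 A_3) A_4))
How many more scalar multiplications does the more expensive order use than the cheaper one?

41902

Order A = (A_1 (A_2 (A_3 A_4))): (A_3 A_4): 42×25 by 25×49 → 42×49, cost 42·25·49 = 51450; (A_2 (A_3 A_4)): 44×42 by 42×49 → 44×49, cost 44·42·49 = 90552; cumulative 142002; (A_1 (A_2 (A_3 A_4))): 48×44 by 44×49 → 48×49, cost 48·44·49 = 103488; cumulative 245490. Total 245490.
Order B = (A_1 ((A_2 A_3) A_4)): (A_2 A_3): 44×42 by 42×25 → 44×25, cost 44·42·25 = 46200; ((A_2 A_3) A_4): 44×25 by 25×49 → 44×49, cost 44·25·49 = 53900; cumulative 100100; (A_1 ((A_2 A_3) A_4)): 48×44 by 44×49 → 48×49, cost 48·44·49 = 103488; cumulative 203588. Total 203588.
Difference: |245490 − 203588| = 41902.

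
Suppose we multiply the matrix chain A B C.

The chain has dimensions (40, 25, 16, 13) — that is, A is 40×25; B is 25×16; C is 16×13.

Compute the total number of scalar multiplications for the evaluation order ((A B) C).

(A B): 40×25 by 25×16 → 40×16, cost 40·25·16 = 16000
((A B) C): 40×16 by 16×13 → 40×13, cost 40·16·13 = 8320; cumulative 24320
Total: 24320 scalar multiplications.

24320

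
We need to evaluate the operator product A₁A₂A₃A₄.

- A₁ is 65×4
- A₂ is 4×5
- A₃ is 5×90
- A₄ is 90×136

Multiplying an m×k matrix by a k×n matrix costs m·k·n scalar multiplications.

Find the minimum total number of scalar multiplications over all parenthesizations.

86120

Adjacent pairs: A₁A₂ = 65·4·5 = 1300; A₂A₃ = 4·5·90 = 1800; A₃A₄ = 5·90·136 = 61200.
Length 3: A₁..A₃: k=1: 0+1800+65·4·90=25200; k=2: 1300+0+65·5·90=30550 → min 25200 | A₂..A₄: k=2: 0+61200+4·5·136=63920; k=3: 1800+0+4·90·136=50760 → min 50760.
Length 4: A₁..A₄: k=1: 0+50760+65·4·136=86120; k=2: 1300+61200+65·5·136=106700; k=3: 25200+0+65·90·136=820800 → min 86120.
Optimal order: (A₁((A₂A₃)A₄)) with cost 86120.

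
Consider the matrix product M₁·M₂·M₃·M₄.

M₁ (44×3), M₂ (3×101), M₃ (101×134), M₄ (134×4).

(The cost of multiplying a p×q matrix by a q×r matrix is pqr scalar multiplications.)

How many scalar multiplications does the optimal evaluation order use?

42738

Adjacent pairs: M₁M₂ = 44·3·101 = 13332; M₂M₃ = 3·101·134 = 40602; M₃M₄ = 101·134·4 = 54136.
Length 3: M₁..M₃: k=1: 0+40602+44·3·134=58290; k=2: 13332+0+44·101·134=608828 → min 58290 | M₂..M₄: k=2: 0+54136+3·101·4=55348; k=3: 40602+0+3·134·4=42210 → min 42210.
Length 4: M₁..M₄: k=1: 0+42210+44·3·4=42738; k=2: 13332+54136+44·101·4=85244; k=3: 58290+0+44·134·4=81874 → min 42738.
Optimal order: (M₁·((M₂·M₃)·M₄)) with cost 42738.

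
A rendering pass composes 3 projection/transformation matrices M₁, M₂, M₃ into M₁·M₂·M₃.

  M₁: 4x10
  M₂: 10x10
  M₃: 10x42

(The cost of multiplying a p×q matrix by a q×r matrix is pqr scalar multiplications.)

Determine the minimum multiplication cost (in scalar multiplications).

Order (M₁·(M₂·M₃)): (M₂·M₃): 10×10 by 10×42 → 10×42, cost 10·10·42 = 4200; (M₁·(M₂·M₃)): 4×10 by 10×42 → 4×42, cost 4·10·42 = 1680; cumulative 5880. Total 5880.
Order ((M₁·M₂)·M₃): (M₁·M₂): 4×10 by 10×10 → 4×10, cost 4·10·10 = 400; ((M₁·M₂)·M₃): 4×10 by 10×42 → 4×42, cost 4·10·42 = 1680; cumulative 2080. Total 2080.
Minimum: 2080.

2080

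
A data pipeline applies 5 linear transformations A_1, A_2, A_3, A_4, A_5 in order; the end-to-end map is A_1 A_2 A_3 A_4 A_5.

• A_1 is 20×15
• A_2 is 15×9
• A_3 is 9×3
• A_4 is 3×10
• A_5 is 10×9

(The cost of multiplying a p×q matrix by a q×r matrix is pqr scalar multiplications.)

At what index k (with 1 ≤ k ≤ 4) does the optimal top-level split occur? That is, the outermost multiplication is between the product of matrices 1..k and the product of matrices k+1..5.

Adjacent pairs: A_1A_2 = 20·15·9 = 2700; A_2A_3 = 15·9·3 = 405; A_3A_4 = 9·3·10 = 270; A_4A_5 = 3·10·9 = 270.
Length 3: A_1..A_3: k=1: 0+405+20·15·3=1305; k=2: 2700+0+20·9·3=3240 → min 1305 | A_2..A_4: k=2: 0+270+15·9·10=1620; k=3: 405+0+15·3·10=855 → min 855 | A_3..A_5: k=3: 0+270+9·3·9=513; k=4: 270+0+9·10·9=1080 → min 513.
Length 4: A_1..A_4: k=1: 0+855+20·15·10=3855; k=2: 2700+270+20·9·10=4770; k=3: 1305+0+20·3·10=1905 → min 1905 | A_2..A_5: k=2: 0+513+15·9·9=1728; k=3: 405+270+15·3·9=1080; k=4: 855+0+15·10·9=2205 → min 1080.
Top-level splits: k=1: (A_1..A_1)·(A_2..A_5) → 0+1080+20·15·9 = 3780; k=2: (A_1..A_2)·(A_3..A_5) → 2700+513+20·9·9 = 4833; k=3: (A_1..A_3)·(A_4..A_5) → 1305+270+20·3·9 = 2115; k=4: (A_1..A_4)·(A_5..A_5) → 1905+0+20·10·9 = 3705.
Best split is after A_3, i.e. k = 3.

3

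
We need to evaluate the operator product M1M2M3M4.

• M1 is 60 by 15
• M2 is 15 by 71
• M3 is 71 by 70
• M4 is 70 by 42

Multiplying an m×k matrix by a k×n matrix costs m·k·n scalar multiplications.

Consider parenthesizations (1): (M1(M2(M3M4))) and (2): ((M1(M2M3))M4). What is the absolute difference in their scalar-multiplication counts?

22680

Order (1) = (M1(M2(M3M4))): (M3M4): 71×70 by 70×42 → 71×42, cost 71·70·42 = 208740; (M2(M3M4)): 15×71 by 71×42 → 15×42, cost 15·71·42 = 44730; cumulative 253470; (M1(M2(M3M4))): 60×15 by 15×42 → 60×42, cost 60·15·42 = 37800; cumulative 291270. Total 291270.
Order (2) = ((M1(M2M3))M4): (M2M3): 15×71 by 71×70 → 15×70, cost 15·71·70 = 74550; (M1(M2M3)): 60×15 by 15×70 → 60×70, cost 60·15·70 = 63000; cumulative 137550; ((M1(M2M3))M4): 60×70 by 70×42 → 60×42, cost 60·70·42 = 176400; cumulative 313950. Total 313950.
Difference: |291270 − 313950| = 22680.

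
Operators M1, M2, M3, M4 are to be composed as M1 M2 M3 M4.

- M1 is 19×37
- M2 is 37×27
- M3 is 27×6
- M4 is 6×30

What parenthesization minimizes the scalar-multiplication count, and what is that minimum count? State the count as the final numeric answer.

Adjacent pairs: M1M2 = 19·37·27 = 18981; M2M3 = 37·27·6 = 5994; M3M4 = 27·6·30 = 4860.
Length 3: M1..M3: k=1: 0+5994+19·37·6=10212; k=2: 18981+0+19·27·6=22059 → min 10212 | M2..M4: k=2: 0+4860+37·27·30=34830; k=3: 5994+0+37·6·30=12654 → min 12654.
Length 4: M1..M4: k=1: 0+12654+19·37·30=33744; k=2: 18981+4860+19·27·30=39231; k=3: 10212+0+19·6·30=13632 → min 13632.
Optimal parenthesization: ((M1 (M2 M3)) M4) with cost 13632.

13632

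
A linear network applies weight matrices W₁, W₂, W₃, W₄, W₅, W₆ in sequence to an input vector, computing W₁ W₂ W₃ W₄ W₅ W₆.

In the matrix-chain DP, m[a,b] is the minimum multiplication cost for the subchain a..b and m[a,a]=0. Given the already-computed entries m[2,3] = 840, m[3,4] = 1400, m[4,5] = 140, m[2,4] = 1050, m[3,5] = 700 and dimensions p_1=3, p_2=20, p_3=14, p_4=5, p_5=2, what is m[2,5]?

820

m[2,5] = min over k∈[2,4] of m[2,k]+m[k+1,5]+p_{1}·p_k·p_{5}.
k=2: 0 + 700 + 3·20·2 = 820; k=3: 840 + 140 + 3·14·2 = 1064; k=4: 1050 + 0 + 3·5·2 = 1080.
Minimum: 820 at k=2.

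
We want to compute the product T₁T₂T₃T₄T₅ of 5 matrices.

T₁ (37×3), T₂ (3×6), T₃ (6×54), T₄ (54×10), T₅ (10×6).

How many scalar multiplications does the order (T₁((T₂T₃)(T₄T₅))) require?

(T₂T₃): 3×6 by 6×54 → 3×54, cost 3·6·54 = 972
(T₄T₅): 54×10 by 10×6 → 54×6, cost 54·10·6 = 3240
((T₂T₃)(T₄T₅)): 3×54 by 54×6 → 3×6, cost 3·54·6 = 972; cumulative 5184
(T₁((T₂T₃)(T₄T₅))): 37×3 by 3×6 → 37×6, cost 37·3·6 = 666; cumulative 5850
Total: 5850 scalar multiplications.

5850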